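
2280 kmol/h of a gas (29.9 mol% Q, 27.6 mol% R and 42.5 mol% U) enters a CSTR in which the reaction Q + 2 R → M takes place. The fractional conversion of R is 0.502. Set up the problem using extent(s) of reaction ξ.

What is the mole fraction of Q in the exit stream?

0.267

R reacted = 0.502 × 629.3 = 315.9 kmol/h; ν_R = −2, so ξ = 315.9/2 = 157.9 kmol/h.
Outlet amounts (n = n₀ + ν ξ):
  Q: 681.7 − 1(157.9) = 523.8
  R: 629.3 − 2(157.9) = 313.4
  M: 0 + 1(157.9) = 157.9
  U: 969 (inert)
Total out = 1964 kmol/h; y_Q = 523.8 / 1964 = 0.2667.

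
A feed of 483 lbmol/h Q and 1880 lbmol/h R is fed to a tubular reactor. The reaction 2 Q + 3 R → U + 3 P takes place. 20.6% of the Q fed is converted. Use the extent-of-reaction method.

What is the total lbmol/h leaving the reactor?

2310 lbmol/h

Q reacted = 0.206 × 483 = 99.5 lbmol/h; ν_Q = −2, so ξ = 99.5/2 = 49.75 lbmol/h.
Outlet amounts (n = n₀ + ν ξ):
  Q: 483 − 2(49.75) = 383.5
  R: 1880 − 3(49.75) = 1731
  U: 0 + 1(49.75) = 49.75
  P: 0 + 3(49.75) = 149.2
Total out = 383.5 + 1731 + 49.75 + 149.2 = 2313 lbmol/h.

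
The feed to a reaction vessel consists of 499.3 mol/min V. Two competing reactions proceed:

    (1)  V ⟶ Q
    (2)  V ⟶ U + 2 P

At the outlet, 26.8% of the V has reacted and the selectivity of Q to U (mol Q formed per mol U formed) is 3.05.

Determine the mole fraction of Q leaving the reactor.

Conversion of V: V consumed = 0.268 × 499.3 = 133.8 mol/min = 1ξ₁ + 1ξ₂.
Selectivity: 1ξ₁ / (1ξ₂) = 3.05 → ξ₁ = 3.05 ξ₂.
Substitute: (1·3.05 + 1) ξ₂ = 133.8 → ξ₂ = 33.04 mol/min, ξ₁ = 100.8 mol/min.
Outlet amounts (n = n₀ + Σ ν·ξ):
  V: 499.3 − 1(100.8) − 1(33.04) = 365.5
  Q: 0 + 1(100.8) = 100.8
  U: 0 + 1(33.04) = 33.04
  P: 0 + 2(33.04) = 66.08
Total out = 565.4 mol/min; y_Q = 100.8 / 565.4 = 0.1782.

0.178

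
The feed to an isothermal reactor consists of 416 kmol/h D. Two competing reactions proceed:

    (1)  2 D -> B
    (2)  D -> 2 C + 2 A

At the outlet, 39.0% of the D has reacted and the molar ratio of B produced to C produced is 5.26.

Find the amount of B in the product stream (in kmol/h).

77.4 kmol/h

Conversion of D: D consumed = 0.39 × 416 = 162.2 kmol/h = 2ξ₁ + 1ξ₂.
Selectivity: 1ξ₁ / (2ξ₂) = 5.26 → ξ₁ = 10.52 ξ₂.
Substitute: (2·10.52 + 1) ξ₂ = 162.2 → ξ₂ = 7.361 kmol/h, ξ₁ = 77.44 kmol/h.
Outlet amounts (n = n₀ + Σ ν·ξ):
  D: 416 − 2(77.44) − 1(7.361) = 253.8
  B: 0 + 1(77.44) = 77.44
  C: 0 + 2(7.361) = 14.72
  A: 0 + 2(7.361) = 14.72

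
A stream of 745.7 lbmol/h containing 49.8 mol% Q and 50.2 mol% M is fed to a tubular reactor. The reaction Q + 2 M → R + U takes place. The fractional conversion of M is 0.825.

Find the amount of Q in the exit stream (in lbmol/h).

217 lbmol/h

M reacted = 0.825 × 374.3 = 308.8 lbmol/h; ν_M = −2, so ξ = 308.8/2 = 154.4 lbmol/h.
Outlet amounts (n = n₀ + ν ξ):
  Q: 371.4 − 1(154.4) = 216.9
  M: 374.3 − 2(154.4) = 65.51
  R: 0 + 1(154.4) = 154.4
  U: 0 + 1(154.4) = 154.4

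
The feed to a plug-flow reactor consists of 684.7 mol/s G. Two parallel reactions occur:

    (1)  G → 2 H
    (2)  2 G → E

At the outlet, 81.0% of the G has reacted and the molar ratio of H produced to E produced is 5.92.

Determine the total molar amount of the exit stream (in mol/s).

Conversion of G: G consumed = 0.81 × 684.7 = 554.6 mol/s = 1ξ₁ + 2ξ₂.
Selectivity: 2ξ₁ / (1ξ₂) = 5.92 → ξ₁ = 2.96 ξ₂.
Substitute: (1·2.96 + 2) ξ₂ = 554.6 → ξ₂ = 111.8 mol/s, ξ₁ = 331 mol/s.
Outlet amounts (n = n₀ + Σ ν·ξ):
  G: 684.7 − 1(331) − 2(111.8) = 130.1
  H: 0 + 2(331) = 662
  E: 0 + 1(111.8) = 111.8
Total out = 130.1 + 662 + 111.8 = 903.9 mol/s.

904 mol/s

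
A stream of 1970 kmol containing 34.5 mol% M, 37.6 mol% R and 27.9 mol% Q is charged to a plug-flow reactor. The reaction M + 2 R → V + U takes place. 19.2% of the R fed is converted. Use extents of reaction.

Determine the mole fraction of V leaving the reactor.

0.0374

R reacted = 0.192 × 740.7 = 142.2 kmol; ν_R = −2, so ξ = 142.2/2 = 71.11 kmol.
Outlet amounts (n = n₀ + ν ξ):
  M: 679.6 − 1(71.11) = 608.5
  R: 740.7 − 2(71.11) = 598.5
  V: 0 + 1(71.11) = 71.11
  U: 0 + 1(71.11) = 71.11
  Q: 549.6 (inert)
Total out = 1899 kmol; y_V = 71.11 / 1899 = 0.03745.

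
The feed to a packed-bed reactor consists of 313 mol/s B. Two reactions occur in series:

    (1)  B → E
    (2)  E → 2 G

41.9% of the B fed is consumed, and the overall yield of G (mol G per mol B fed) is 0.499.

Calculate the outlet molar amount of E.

53.1 mol/s

Conversion of B: B consumed = 1ξ₁ = 0.419 × 313 → ξ₁ = 131.1 mol/s.
Yield of G: 2ξ₂ / 313 = 0.499 → ξ₂ = 78.09 mol/s.
Outlet amounts (n = n₀ + Σ ν·ξ):
  B: 313 − 1(131.1) = 181.9
  E: 0 + 1(131.1) − 1(78.09) = 53.05
  G: 0 + 2(78.09) = 156.2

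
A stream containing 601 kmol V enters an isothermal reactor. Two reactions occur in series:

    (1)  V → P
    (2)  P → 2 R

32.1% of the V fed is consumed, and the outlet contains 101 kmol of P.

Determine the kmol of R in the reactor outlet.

Conversion of V: V consumed = 1ξ₁ = 0.321 × 601 → ξ₁ = 192.9 kmol.
P balance: n_P = 0 + 1ξ₁ − 1ξ₂ = 101 → ξ₂ = (1·192.9 − 101)/1 = 91.92 kmol.
Outlet amounts (n = n₀ + Σ ν·ξ):
  V: 601 − 1(192.9) = 408.1
  P: 0 + 1(192.9) − 1(91.92) = 101
  R: 0 + 2(91.92) = 183.8

184 kmol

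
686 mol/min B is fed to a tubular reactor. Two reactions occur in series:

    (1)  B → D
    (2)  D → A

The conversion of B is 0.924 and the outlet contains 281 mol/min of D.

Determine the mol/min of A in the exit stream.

353 mol/min

Conversion of B: B consumed = 1ξ₁ = 0.924 × 686 → ξ₁ = 633.9 mol/min.
D balance: n_D = 0 + 1ξ₁ − 1ξ₂ = 281 → ξ₂ = (1·633.9 − 281)/1 = 352.9 mol/min.
Outlet amounts (n = n₀ + Σ ν·ξ):
  B: 686 − 1(633.9) = 52.14
  D: 0 + 1(633.9) − 1(352.9) = 281
  A: 0 + 1(352.9) = 352.9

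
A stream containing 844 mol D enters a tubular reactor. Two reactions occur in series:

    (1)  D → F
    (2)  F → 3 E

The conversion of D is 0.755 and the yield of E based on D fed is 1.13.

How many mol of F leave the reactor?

319 mol

Conversion of D: D consumed = 1ξ₁ = 0.755 × 844 → ξ₁ = 637.2 mol.
Yield of E: 3ξ₂ / 844 = 1.13 → ξ₂ = 317.9 mol.
Outlet amounts (n = n₀ + Σ ν·ξ):
  D: 844 − 1(637.2) = 206.8
  F: 0 + 1(637.2) − 1(317.9) = 319.3
  E: 0 + 3(317.9) = 953.7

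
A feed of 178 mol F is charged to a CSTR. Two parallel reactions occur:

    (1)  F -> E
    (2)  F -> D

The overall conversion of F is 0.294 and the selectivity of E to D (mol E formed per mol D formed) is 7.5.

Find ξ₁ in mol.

Conversion of F: F consumed = 0.294 × 178 = 52.33 mol = 1ξ₁ + 1ξ₂.
Selectivity: 1ξ₁ / (1ξ₂) = 7.5 → ξ₁ = 7.5 ξ₂.
Substitute: (1·7.5 + 1) ξ₂ = 52.33 → ξ₂ = 6.157 mol, ξ₁ = 46.18 mol.
Outlet amounts (n = n₀ + Σ ν·ξ):
  F: 178 − 1(46.18) − 1(6.157) = 125.7
  E: 0 + 1(46.18) = 46.18
  D: 0 + 1(6.157) = 6.157

ξ₁ = 46.2 mol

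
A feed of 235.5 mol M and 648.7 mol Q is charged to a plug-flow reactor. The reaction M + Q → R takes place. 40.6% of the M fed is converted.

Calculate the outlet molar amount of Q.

553 mol

M reacted = 0.406 × 235.5 = 95.61 mol; ν_M = −1, so ξ = 95.61/1 = 95.61 mol.
Outlet amounts (n = n₀ + ν ξ):
  M: 235.5 − 1(95.61) = 139.9
  Q: 648.7 − 1(95.61) = 553.1
  R: 0 + 1(95.61) = 95.61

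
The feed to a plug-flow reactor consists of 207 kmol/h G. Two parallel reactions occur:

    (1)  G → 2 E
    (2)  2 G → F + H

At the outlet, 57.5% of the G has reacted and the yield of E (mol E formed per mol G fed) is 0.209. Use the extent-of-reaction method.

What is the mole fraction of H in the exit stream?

Yield of E: 2ξ₁ / 207 = 0.209 → ξ₁ = 21.63 kmol/h.
Conversion of G: 1ξ₁ + 2ξ₂ = 0.575 × 207 = 119 → ξ₂ = 48.7 kmol/h.
Outlet amounts (n = n₀ + Σ ν·ξ):
  G: 207 − 1(21.63) − 2(48.7) = 87.98
  E: 0 + 2(21.63) = 43.26
  F: 0 + 1(48.7) = 48.7
  H: 0 + 1(48.7) = 48.7
Total out = 228.6 kmol/h; y_H = 48.7 / 228.6 = 0.213.

0.213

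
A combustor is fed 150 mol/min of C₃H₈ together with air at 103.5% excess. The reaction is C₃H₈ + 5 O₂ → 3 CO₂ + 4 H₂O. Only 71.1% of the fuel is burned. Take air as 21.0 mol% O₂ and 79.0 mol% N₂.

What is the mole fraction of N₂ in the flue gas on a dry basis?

0.809

Stoichiometric O₂ = 5 × 150 = 750 mol/min; O₂ fed = 750 × 2.035 = 1526 mol/min.
N₂ fed = 1526 × 79/21 = 5742 mol/min.
Fuel reacted = 0.711 × 150 → ξ = 106.6 mol/min.
Outlet (n = n₀ + ν ξ):
  C₃H₈: 150 − 1(106.6) = 43.35
  O₂: 1526 − 5(106.6) = 993
  N₂: 5742 (inert)
  CO₂: 0 + 3(106.6) = 319.9
  H₂O: 0 + 4(106.6) = 426.6
Dry total = 7098 mol/min; y_N₂ (dry) = 5742 / 7098 = 0.8089.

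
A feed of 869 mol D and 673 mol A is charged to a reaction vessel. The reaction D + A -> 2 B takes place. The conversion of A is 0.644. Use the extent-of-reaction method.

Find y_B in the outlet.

0.562

A reacted = 0.644 × 673 = 433.4 mol; ν_A = −1, so ξ = 433.4/1 = 433.4 mol.
Outlet amounts (n = n₀ + ν ξ):
  D: 869 − 1(433.4) = 435.6
  A: 673 − 1(433.4) = 239.6
  B: 0 + 2(433.4) = 866.8
Total out = 1542 mol; y_B = 866.8 / 1542 = 0.5621.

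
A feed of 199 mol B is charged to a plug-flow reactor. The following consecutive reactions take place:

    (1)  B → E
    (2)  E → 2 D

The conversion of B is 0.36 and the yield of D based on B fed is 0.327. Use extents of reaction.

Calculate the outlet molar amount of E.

Conversion of B: B consumed = 1ξ₁ = 0.36 × 199 → ξ₁ = 71.64 mol.
Yield of D: 2ξ₂ / 199 = 0.327 → ξ₂ = 32.54 mol.
Outlet amounts (n = n₀ + Σ ν·ξ):
  B: 199 − 1(71.64) = 127.4
  E: 0 + 1(71.64) − 1(32.54) = 39.1
  D: 0 + 2(32.54) = 65.07

39.1 mol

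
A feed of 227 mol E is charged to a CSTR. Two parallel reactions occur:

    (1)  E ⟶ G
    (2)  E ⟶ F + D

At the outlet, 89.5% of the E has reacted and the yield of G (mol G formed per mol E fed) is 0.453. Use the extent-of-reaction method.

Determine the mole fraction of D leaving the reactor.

Yield of G: 1ξ₁ / 227 = 0.453 → ξ₁ = 102.8 mol.
Conversion of E: 1ξ₁ + 1ξ₂ = 0.895 × 227 = 203.2 → ξ₂ = 100.3 mol.
Outlet amounts (n = n₀ + Σ ν·ξ):
  E: 227 − 1(102.8) − 1(100.3) = 23.84
  G: 0 + 1(102.8) = 102.8
  F: 0 + 1(100.3) = 100.3
  D: 0 + 1(100.3) = 100.3
Total out = 327.3 mol; y_D = 100.3 / 327.3 = 0.3065.

0.307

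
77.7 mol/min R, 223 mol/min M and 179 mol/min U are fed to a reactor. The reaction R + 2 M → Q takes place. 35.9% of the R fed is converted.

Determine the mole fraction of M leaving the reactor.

R reacted = 0.359 × 77.7 = 27.89 mol/min; ν_R = −1, so ξ = 27.89/1 = 27.89 mol/min.
Outlet amounts (n = n₀ + ν ξ):
  R: 77.7 − 1(27.89) = 49.81
  M: 223 − 2(27.89) = 167.2
  Q: 0 + 1(27.89) = 27.89
  U: 179 (inert)
Total out = 423.9 mol/min; y_M = 167.2 / 423.9 = 0.3944.

0.394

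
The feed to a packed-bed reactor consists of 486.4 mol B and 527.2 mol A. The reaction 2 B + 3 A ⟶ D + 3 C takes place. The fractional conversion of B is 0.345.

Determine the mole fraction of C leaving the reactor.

0.271

B reacted = 0.345 × 486.4 = 167.8 mol; ν_B = −2, so ξ = 167.8/2 = 83.9 mol.
Outlet amounts (n = n₀ + ν ξ):
  B: 486.4 − 2(83.9) = 318.6
  A: 527.2 − 3(83.9) = 275.5
  D: 0 + 1(83.9) = 83.9
  C: 0 + 3(83.9) = 251.7
Total out = 929.7 mol; y_C = 251.7 / 929.7 = 0.2707.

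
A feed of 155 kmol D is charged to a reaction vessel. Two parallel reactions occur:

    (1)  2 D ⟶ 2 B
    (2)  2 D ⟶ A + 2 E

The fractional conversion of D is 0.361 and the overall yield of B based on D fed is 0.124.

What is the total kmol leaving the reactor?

Yield of B: 2ξ₁ / 155 = 0.124 → ξ₁ = 9.61 kmol.
Conversion of D: 2ξ₁ + 2ξ₂ = 0.361 × 155 = 55.95 → ξ₂ = 18.37 kmol.
Outlet amounts (n = n₀ + Σ ν·ξ):
  D: 155 − 2(9.61) − 2(18.37) = 99.05
  B: 0 + 2(9.61) = 19.22
  A: 0 + 1(18.37) = 18.37
  E: 0 + 2(18.37) = 36.73
Total out = 99.05 + 19.22 + 18.37 + 36.73 = 173.4 kmol.

173 kmol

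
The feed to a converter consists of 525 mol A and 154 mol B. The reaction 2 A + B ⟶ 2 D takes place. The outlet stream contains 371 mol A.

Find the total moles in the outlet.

For A: n = n₀ − 2ξ → 371 = 525 − 2ξ, giving ξ = 77 mol.
Outlet amounts (n = n₀ + ν ξ):
  A: 525 − 2(77) = 371
  B: 154 − 1(77) = 77
  D: 0 + 2(77) = 154
Total out = 371 + 77 + 154 = 602 mol.

602 mol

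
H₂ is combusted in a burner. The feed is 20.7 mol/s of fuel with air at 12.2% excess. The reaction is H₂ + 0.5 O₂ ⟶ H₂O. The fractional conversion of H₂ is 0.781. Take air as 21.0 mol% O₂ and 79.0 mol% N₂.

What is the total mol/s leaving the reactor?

67.9 mol/s

Stoichiometric O₂ = 0.5 × 20.7 = 10.35 mol/s; O₂ fed = 10.35 × 1.122 = 11.61 mol/s.
N₂ fed = 11.61 × 79/21 = 43.69 mol/s.
Fuel reacted = 0.781 × 20.7 → ξ = 16.17 mol/s.
Outlet (n = n₀ + ν ξ):
  H₂: 20.7 − 1(16.17) = 4.533
  O₂: 11.61 − 0.5(16.17) = 3.529
  N₂: 43.69 (inert)
  H₂O: 0 + 1(16.17) = 16.17
Total out = 4.533 + 3.529 + 43.69 + 16.17 = 67.92 mol/s.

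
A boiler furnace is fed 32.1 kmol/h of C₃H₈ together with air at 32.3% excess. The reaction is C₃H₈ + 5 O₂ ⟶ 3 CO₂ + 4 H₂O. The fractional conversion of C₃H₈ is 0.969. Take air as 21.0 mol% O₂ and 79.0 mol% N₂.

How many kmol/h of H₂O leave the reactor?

Stoichiometric O₂ = 5 × 32.1 = 160.5 kmol/h; O₂ fed = 160.5 × 1.323 = 212.3 kmol/h.
N₂ fed = 212.3 × 79/21 = 798.8 kmol/h.
Fuel reacted = 0.969 × 32.1 → ξ = 31.1 kmol/h.
Outlet (n = n₀ + ν ξ):
  C₃H₈: 32.1 − 1(31.1) = 0.9951
  O₂: 212.3 − 5(31.1) = 56.82
  N₂: 798.8 (inert)
  CO₂: 0 + 3(31.1) = 93.31
  H₂O: 0 + 4(31.1) = 124.4

124 kmol/h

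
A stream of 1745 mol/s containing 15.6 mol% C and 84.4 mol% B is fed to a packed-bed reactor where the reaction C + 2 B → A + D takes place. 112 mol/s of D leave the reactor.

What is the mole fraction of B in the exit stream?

For D: n = n₀ + 1ξ → 112 = 0 + 1ξ, giving ξ = 112 mol/s.
Outlet amounts (n = n₀ + ν ξ):
  C: 272.2 − 1(112) = 160.2
  B: 1473 − 2(112) = 1249
  A: 0 + 1(112) = 112
  D: 0 + 1(112) = 112
Total out = 1633 mol/s; y_B = 1249 / 1633 = 0.7647.

0.765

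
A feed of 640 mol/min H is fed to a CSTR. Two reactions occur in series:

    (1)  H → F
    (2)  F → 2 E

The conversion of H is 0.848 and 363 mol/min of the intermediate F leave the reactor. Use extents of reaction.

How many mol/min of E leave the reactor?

359 mol/min

Conversion of H: H consumed = 1ξ₁ = 0.848 × 640 → ξ₁ = 542.7 mol/min.
F balance: n_F = 0 + 1ξ₁ − 1ξ₂ = 363 → ξ₂ = (1·542.7 − 363)/1 = 179.7 mol/min.
Outlet amounts (n = n₀ + Σ ν·ξ):
  H: 640 − 1(542.7) = 97.28
  F: 0 + 1(542.7) − 1(179.7) = 363
  E: 0 + 2(179.7) = 359.4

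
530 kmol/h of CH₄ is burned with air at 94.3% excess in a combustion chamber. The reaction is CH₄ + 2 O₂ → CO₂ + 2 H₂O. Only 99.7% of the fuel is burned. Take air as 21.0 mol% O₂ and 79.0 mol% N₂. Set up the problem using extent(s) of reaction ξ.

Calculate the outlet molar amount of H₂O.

1060 kmol/h

Stoichiometric O₂ = 2 × 530 = 1060 kmol/h; O₂ fed = 1060 × 1.943 = 2060 kmol/h.
N₂ fed = 2060 × 79/21 = 7748 kmol/h.
Fuel reacted = 0.997 × 530 → ξ = 528.4 kmol/h.
Outlet (n = n₀ + ν ξ):
  CH₄: 530 − 1(528.4) = 1.59
  O₂: 2060 − 2(528.4) = 1003
  N₂: 7748 (inert)
  CO₂: 0 + 1(528.4) = 528.4
  H₂O: 0 + 2(528.4) = 1057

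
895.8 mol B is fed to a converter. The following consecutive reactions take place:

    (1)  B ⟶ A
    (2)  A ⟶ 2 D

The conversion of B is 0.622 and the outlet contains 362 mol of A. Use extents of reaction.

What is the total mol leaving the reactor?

1090 mol

Conversion of B: B consumed = 1ξ₁ = 0.622 × 895.8 → ξ₁ = 557.2 mol.
A balance: n_A = 0 + 1ξ₁ − 1ξ₂ = 362 → ξ₂ = (1·557.2 − 362)/1 = 195.2 mol.
Outlet amounts (n = n₀ + Σ ν·ξ):
  B: 895.8 − 1(557.2) = 338.6
  A: 0 + 1(557.2) − 1(195.2) = 362
  D: 0 + 2(195.2) = 390.4
Total out = 338.6 + 362 + 390.4 = 1091 mol.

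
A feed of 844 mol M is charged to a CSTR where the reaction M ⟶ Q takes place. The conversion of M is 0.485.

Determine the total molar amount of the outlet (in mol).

844 mol

M reacted = 0.485 × 844 = 409.3 mol; ν_M = −1, so ξ = 409.3/1 = 409.3 mol.
Outlet amounts (n = n₀ + ν ξ):
  M: 844 − 1(409.3) = 434.7
  Q: 0 + 1(409.3) = 409.3
Total out = 434.7 + 409.3 = 844 mol.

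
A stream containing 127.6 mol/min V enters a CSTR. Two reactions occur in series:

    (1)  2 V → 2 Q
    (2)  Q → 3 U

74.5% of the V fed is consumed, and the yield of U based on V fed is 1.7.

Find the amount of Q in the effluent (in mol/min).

Conversion of V: V consumed = 2ξ₁ = 0.745 × 127.6 → ξ₁ = 47.53 mol/min.
Yield of U: 3ξ₂ / 127.6 = 1.7 → ξ₂ = 72.31 mol/min.
Outlet amounts (n = n₀ + Σ ν·ξ):
  V: 127.6 − 2(47.53) = 32.54
  Q: 0 + 2(47.53) − 1(72.31) = 22.76
  U: 0 + 3(72.31) = 216.9

22.8 mol/min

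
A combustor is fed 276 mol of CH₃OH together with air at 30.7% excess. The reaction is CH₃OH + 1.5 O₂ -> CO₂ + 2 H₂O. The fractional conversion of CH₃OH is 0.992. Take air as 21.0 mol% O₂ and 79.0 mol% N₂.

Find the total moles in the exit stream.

2990 mol

Stoichiometric O₂ = 1.5 × 276 = 414 mol; O₂ fed = 414 × 1.307 = 541.1 mol.
N₂ fed = 541.1 × 79/21 = 2036 mol.
Fuel reacted = 0.992 × 276 → ξ = 273.8 mol.
Outlet (n = n₀ + ν ξ):
  CH₃OH: 276 − 1(273.8) = 2.208
  O₂: 541.1 − 1.5(273.8) = 130.4
  N₂: 2036 (inert)
  CO₂: 0 + 1(273.8) = 273.8
  H₂O: 0 + 2(273.8) = 547.6
Total out = 2.208 + 130.4 + 2036 + 273.8 + 547.6 = 2990 mol.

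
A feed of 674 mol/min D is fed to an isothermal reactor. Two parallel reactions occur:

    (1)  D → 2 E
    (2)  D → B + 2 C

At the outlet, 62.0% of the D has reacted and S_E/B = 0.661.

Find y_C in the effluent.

Conversion of D: D consumed = 0.62 × 674 = 417.9 mol/min = 1ξ₁ + 1ξ₂.
Selectivity: 2ξ₁ / (1ξ₂) = 0.661 → ξ₁ = 0.3305 ξ₂.
Substitute: (1·0.3305 + 1) ξ₂ = 417.9 → ξ₂ = 314.1 mol/min, ξ₁ = 103.8 mol/min.
Outlet amounts (n = n₀ + Σ ν·ξ):
  D: 674 − 1(103.8) − 1(314.1) = 256.1
  E: 0 + 2(103.8) = 207.6
  B: 0 + 1(314.1) = 314.1
  C: 0 + 2(314.1) = 628.2
Total out = 1406 mol/min; y_C = 628.2 / 1406 = 0.4468.

0.447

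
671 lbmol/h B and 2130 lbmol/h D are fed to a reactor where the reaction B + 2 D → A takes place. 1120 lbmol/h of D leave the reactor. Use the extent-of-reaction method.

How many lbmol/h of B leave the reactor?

For D: n = n₀ − 2ξ → 1120 = 2130 − 2ξ, giving ξ = 505 lbmol/h.
Outlet amounts (n = n₀ + ν ξ):
  B: 671 − 1(505) = 166
  D: 2130 − 2(505) = 1120
  A: 0 + 1(505) = 505

166 lbmol/h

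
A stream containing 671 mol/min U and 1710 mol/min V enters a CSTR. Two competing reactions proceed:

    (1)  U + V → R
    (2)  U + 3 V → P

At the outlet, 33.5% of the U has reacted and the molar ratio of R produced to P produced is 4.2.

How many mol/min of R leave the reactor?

182 mol/min

Conversion of U: U consumed = 0.335 × 671 = 224.8 mol/min = 1ξ₁ + 1ξ₂.
Selectivity: 1ξ₁ / (1ξ₂) = 4.2 → ξ₁ = 4.2 ξ₂.
Substitute: (1·4.2 + 1) ξ₂ = 224.8 → ξ₂ = 43.23 mol/min, ξ₁ = 181.6 mol/min.
Outlet amounts (n = n₀ + Σ ν·ξ):
  U: 671 − 1(181.6) − 1(43.23) = 446.2
  V: 1710 − 1(181.6) − 3(43.23) = 1399
  R: 0 + 1(181.6) = 181.6
  P: 0 + 1(43.23) = 43.23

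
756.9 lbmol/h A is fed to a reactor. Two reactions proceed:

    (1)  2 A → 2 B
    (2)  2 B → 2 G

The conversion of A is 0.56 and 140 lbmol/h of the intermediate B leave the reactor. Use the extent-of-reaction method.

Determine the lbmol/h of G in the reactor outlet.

Conversion of A: A consumed = 2ξ₁ = 0.56 × 756.9 → ξ₁ = 211.9 lbmol/h.
B balance: n_B = 0 + 2ξ₁ − 2ξ₂ = 140 → ξ₂ = (2·211.9 − 140)/2 = 141.9 lbmol/h.
Outlet amounts (n = n₀ + Σ ν·ξ):
  A: 756.9 − 2(211.9) = 333
  B: 0 + 2(211.9) − 2(141.9) = 140
  G: 0 + 2(141.9) = 283.9

284 lbmol/h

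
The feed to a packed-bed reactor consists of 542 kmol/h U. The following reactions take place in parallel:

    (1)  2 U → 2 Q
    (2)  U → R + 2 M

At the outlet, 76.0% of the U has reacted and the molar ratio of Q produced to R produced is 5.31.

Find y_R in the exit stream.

Conversion of U: U consumed = 0.76 × 542 = 411.9 kmol/h = 2ξ₁ + 1ξ₂.
Selectivity: 2ξ₁ / (1ξ₂) = 5.31 → ξ₁ = 2.655 ξ₂.
Substitute: (2·2.655 + 1) ξ₂ = 411.9 → ξ₂ = 65.28 kmol/h, ξ₁ = 173.3 kmol/h.
Outlet amounts (n = n₀ + Σ ν·ξ):
  U: 542 − 2(173.3) − 1(65.28) = 130.1
  Q: 0 + 2(173.3) = 346.6
  R: 0 + 1(65.28) = 65.28
  M: 0 + 2(65.28) = 130.6
Total out = 672.6 kmol/h; y_R = 65.28 / 672.6 = 0.09706.

0.0971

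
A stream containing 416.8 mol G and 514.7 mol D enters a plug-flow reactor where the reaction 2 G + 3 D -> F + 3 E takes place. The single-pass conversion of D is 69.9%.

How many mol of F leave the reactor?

D reacted = 0.699 × 514.7 = 359.8 mol; ν_D = −3, so ξ = 359.8/3 = 119.9 mol.
Outlet amounts (n = n₀ + ν ξ):
  G: 416.8 − 2(119.9) = 176.9
  D: 514.7 − 3(119.9) = 154.9
  F: 0 + 1(119.9) = 119.9
  E: 0 + 3(119.9) = 359.8

120 mol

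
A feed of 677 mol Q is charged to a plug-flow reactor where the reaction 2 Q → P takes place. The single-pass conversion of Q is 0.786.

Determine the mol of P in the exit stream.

Q reacted = 0.786 × 677 = 532.1 mol; ν_Q = −2, so ξ = 532.1/2 = 266.1 mol.
Outlet amounts (n = n₀ + ν ξ):
  Q: 677 − 2(266.1) = 144.9
  P: 0 + 1(266.1) = 266.1

266 mol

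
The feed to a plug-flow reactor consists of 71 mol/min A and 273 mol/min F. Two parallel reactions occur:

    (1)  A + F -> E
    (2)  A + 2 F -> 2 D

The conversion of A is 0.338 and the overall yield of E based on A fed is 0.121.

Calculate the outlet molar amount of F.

Yield of E: 1ξ₁ / 71 = 0.121 → ξ₁ = 8.591 mol/min.
Conversion of A: 1ξ₁ + 1ξ₂ = 0.338 × 71 = 24 → ξ₂ = 15.41 mol/min.
Outlet amounts (n = n₀ + Σ ν·ξ):
  A: 71 − 1(8.591) − 1(15.41) = 47
  F: 273 − 1(8.591) − 2(15.41) = 233.6
  E: 0 + 1(8.591) = 8.591
  D: 0 + 2(15.41) = 30.81

234 mol/min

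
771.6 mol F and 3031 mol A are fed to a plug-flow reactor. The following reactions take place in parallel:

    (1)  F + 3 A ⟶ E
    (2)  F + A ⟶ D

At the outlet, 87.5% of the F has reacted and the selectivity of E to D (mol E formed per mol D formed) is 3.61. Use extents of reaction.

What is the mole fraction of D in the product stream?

0.0707

Conversion of F: F consumed = 0.875 × 771.6 = 675.1 mol = 1ξ₁ + 1ξ₂.
Selectivity: 1ξ₁ / (1ξ₂) = 3.61 → ξ₁ = 3.61 ξ₂.
Substitute: (1·3.61 + 1) ξ₂ = 675.1 → ξ₂ = 146.5 mol, ξ₁ = 528.7 mol.
Outlet amounts (n = n₀ + Σ ν·ξ):
  F: 771.6 − 1(528.7) − 1(146.5) = 96.45
  A: 3031 − 3(528.7) − 1(146.5) = 1298
  E: 0 + 1(528.7) = 528.7
  D: 0 + 1(146.5) = 146.5
Total out = 2070 mol; y_D = 146.5 / 2070 = 0.07075.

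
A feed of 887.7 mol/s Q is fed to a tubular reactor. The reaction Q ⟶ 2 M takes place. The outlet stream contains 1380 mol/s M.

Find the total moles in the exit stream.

1580 mol/s

For M: n = n₀ + 2ξ → 1380 = 0 + 2ξ, giving ξ = 690 mol/s.
Outlet amounts (n = n₀ + ν ξ):
  Q: 887.7 − 1(690) = 197.7
  M: 0 + 2(690) = 1380
Total out = 197.7 + 1380 = 1578 mol/s.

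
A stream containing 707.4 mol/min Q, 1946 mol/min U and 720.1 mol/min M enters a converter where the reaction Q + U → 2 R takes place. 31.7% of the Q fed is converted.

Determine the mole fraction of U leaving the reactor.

Q reacted = 0.317 × 707.4 = 224.2 mol/min; ν_Q = −1, so ξ = 224.2/1 = 224.2 mol/min.
Outlet amounts (n = n₀ + ν ξ):
  Q: 707.4 − 1(224.2) = 483.2
  U: 1946 − 1(224.2) = 1722
  R: 0 + 2(224.2) = 448.5
  M: 720.1 (inert)
Total out = 3374 mol/min; y_U = 1722 / 3374 = 0.5104.

0.51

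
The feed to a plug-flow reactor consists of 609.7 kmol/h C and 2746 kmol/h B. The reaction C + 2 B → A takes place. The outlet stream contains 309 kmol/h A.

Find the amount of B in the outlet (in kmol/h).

2130 kmol/h

For A: n = n₀ + 1ξ → 309 = 0 + 1ξ, giving ξ = 309 kmol/h.
Outlet amounts (n = n₀ + ν ξ):
  C: 609.7 − 1(309) = 300.7
  B: 2746 − 2(309) = 2128
  A: 0 + 1(309) = 309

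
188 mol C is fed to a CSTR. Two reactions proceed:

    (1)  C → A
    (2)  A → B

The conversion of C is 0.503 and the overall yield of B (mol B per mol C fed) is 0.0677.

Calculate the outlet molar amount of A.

81.8 mol

Conversion of C: C consumed = 1ξ₁ = 0.503 × 188 → ξ₁ = 94.56 mol.
Yield of B: 1ξ₂ / 188 = 0.0677 → ξ₂ = 12.73 mol.
Outlet amounts (n = n₀ + Σ ν·ξ):
  C: 188 − 1(94.56) = 93.44
  A: 0 + 1(94.56) − 1(12.73) = 81.84
  B: 0 + 1(12.73) = 12.73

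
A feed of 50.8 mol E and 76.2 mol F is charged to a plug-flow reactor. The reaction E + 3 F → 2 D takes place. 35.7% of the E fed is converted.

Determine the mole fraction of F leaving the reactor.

0.24

E reacted = 0.357 × 50.8 = 18.14 mol; ν_E = −1, so ξ = 18.14/1 = 18.14 mol.
Outlet amounts (n = n₀ + ν ξ):
  E: 50.8 − 1(18.14) = 32.66
  F: 76.2 − 3(18.14) = 21.79
  D: 0 + 2(18.14) = 36.27
Total out = 90.73 mol; y_F = 21.79 / 90.73 = 0.2402.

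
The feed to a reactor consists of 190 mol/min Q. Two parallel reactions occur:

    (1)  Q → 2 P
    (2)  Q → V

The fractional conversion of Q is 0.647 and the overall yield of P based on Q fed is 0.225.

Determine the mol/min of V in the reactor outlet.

102 mol/min

Yield of P: 2ξ₁ / 190 = 0.225 → ξ₁ = 21.38 mol/min.
Conversion of Q: 1ξ₁ + 1ξ₂ = 0.647 × 190 = 122.9 → ξ₂ = 101.6 mol/min.
Outlet amounts (n = n₀ + Σ ν·ξ):
  Q: 190 − 1(21.38) − 1(101.6) = 67.07
  P: 0 + 2(21.38) = 42.75
  V: 0 + 1(101.6) = 101.6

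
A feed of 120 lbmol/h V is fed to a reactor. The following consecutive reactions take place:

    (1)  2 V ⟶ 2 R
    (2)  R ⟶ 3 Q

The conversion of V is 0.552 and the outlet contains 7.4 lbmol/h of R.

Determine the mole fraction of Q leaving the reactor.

0.743

Conversion of V: V consumed = 2ξ₁ = 0.552 × 120 → ξ₁ = 33.12 lbmol/h.
R balance: n_R = 0 + 2ξ₁ − 1ξ₂ = 7.4 → ξ₂ = (2·33.12 − 7.4)/1 = 58.84 lbmol/h.
Outlet amounts (n = n₀ + Σ ν·ξ):
  V: 120 − 2(33.12) = 53.76
  R: 0 + 2(33.12) − 1(58.84) = 7.4
  Q: 0 + 3(58.84) = 176.5
Total out = 237.7 lbmol/h; y_Q = 176.5 / 237.7 = 0.7427.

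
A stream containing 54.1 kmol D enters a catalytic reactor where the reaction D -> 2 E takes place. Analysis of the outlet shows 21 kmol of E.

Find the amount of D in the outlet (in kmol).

For E: n = n₀ + 2ξ → 21 = 0 + 2ξ, giving ξ = 10.5 kmol.
Outlet amounts (n = n₀ + ν ξ):
  D: 54.1 − 1(10.5) = 43.6
  E: 0 + 2(10.5) = 21

43.6 kmol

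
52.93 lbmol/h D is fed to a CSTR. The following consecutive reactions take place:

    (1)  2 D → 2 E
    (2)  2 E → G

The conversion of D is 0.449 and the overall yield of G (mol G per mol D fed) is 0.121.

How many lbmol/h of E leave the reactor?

Conversion of D: D consumed = 2ξ₁ = 0.449 × 52.93 → ξ₁ = 11.88 lbmol/h.
Yield of G: 1ξ₂ / 52.93 = 0.121 → ξ₂ = 6.405 lbmol/h.
Outlet amounts (n = n₀ + Σ ν·ξ):
  D: 52.93 − 2(11.88) = 29.16
  E: 0 + 2(11.88) − 2(6.405) = 10.96
  G: 0 + 1(6.405) = 6.405

11 lbmol/h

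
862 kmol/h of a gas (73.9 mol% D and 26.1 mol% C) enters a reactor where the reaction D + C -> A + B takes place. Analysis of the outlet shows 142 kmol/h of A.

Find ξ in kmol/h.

ξ = 142 kmol/h

For A: n = n₀ + 1ξ → 142 = 0 + 1ξ, giving ξ = 142 kmol/h.
Outlet amounts (n = n₀ + ν ξ):
  D: 637 − 1(142) = 495
  C: 225 − 1(142) = 82.98
  A: 0 + 1(142) = 142
  B: 0 + 1(142) = 142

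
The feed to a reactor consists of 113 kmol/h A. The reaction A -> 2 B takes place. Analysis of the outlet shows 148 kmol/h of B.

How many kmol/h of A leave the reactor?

39 kmol/h

For B: n = n₀ + 2ξ → 148 = 0 + 2ξ, giving ξ = 74 kmol/h.
Outlet amounts (n = n₀ + ν ξ):
  A: 113 − 1(74) = 39
  B: 0 + 2(74) = 148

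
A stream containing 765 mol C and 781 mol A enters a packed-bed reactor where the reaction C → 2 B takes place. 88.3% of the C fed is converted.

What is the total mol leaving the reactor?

C reacted = 0.883 × 765 = 675.5 mol; ν_C = −1, so ξ = 675.5/1 = 675.5 mol.
Outlet amounts (n = n₀ + ν ξ):
  C: 765 − 1(675.5) = 89.5
  B: 0 + 2(675.5) = 1351
  A: 781 (inert)
Total out = 89.5 + 1351 + 781 = 2221 mol.

2220 mol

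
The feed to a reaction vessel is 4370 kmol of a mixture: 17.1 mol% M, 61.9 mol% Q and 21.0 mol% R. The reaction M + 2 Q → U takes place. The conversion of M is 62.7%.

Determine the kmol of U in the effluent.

469 kmol

M reacted = 0.627 × 747.3 = 468.5 kmol; ν_M = −1, so ξ = 468.5/1 = 468.5 kmol.
Outlet amounts (n = n₀ + ν ξ):
  M: 747.3 − 1(468.5) = 278.7
  Q: 2705 − 2(468.5) = 1768
  U: 0 + 1(468.5) = 468.5
  R: 917.7 (inert)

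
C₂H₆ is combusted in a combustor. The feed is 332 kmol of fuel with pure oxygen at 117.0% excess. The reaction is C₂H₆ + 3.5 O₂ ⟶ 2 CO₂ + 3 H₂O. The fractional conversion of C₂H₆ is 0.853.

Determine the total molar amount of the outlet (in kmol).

3000 kmol

Stoichiometric O₂ = 3.5 × 332 = 1162 kmol; O₂ fed = 1162 × 2.170 = 2522 kmol.
Fuel reacted = 0.853 × 332 → ξ = 283.2 kmol.
Outlet (n = n₀ + ν ξ):
  C₂H₆: 332 − 1(283.2) = 48.8
  O₂: 2522 − 3.5(283.2) = 1530
  CO₂: 0 + 2(283.2) = 566.4
  H₂O: 0 + 3(283.2) = 849.6
Total out = 48.8 + 1530 + 566.4 + 849.6 = 2995 kmol.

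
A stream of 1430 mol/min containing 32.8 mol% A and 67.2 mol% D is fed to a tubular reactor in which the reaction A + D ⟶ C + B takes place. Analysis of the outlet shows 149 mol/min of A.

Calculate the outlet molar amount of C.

320 mol/min

For A: n = n₀ − 1ξ → 149 = 469 − 1ξ, giving ξ = 320 mol/min.
Outlet amounts (n = n₀ + ν ξ):
  A: 469 − 1(320) = 149
  D: 961 − 1(320) = 640.9
  C: 0 + 1(320) = 320
  B: 0 + 1(320) = 320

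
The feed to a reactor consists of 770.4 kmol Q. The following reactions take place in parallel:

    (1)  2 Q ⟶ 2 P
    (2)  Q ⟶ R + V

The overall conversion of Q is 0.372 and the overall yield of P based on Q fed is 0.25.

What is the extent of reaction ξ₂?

ξ₂ = 94 kmol

Yield of P: 2ξ₁ / 770.4 = 0.25 → ξ₁ = 96.3 kmol.
Conversion of Q: 2ξ₁ + 1ξ₂ = 0.372 × 770.4 = 286.6 → ξ₂ = 93.99 kmol.
Outlet amounts (n = n₀ + Σ ν·ξ):
  Q: 770.4 − 2(96.3) − 1(93.99) = 483.8
  P: 0 + 2(96.3) = 192.6
  R: 0 + 1(93.99) = 93.99
  V: 0 + 1(93.99) = 93.99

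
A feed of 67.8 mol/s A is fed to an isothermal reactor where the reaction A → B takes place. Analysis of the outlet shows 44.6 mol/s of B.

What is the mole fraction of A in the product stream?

For B: n = n₀ + 1ξ → 44.6 = 0 + 1ξ, giving ξ = 44.6 mol/s.
Outlet amounts (n = n₀ + ν ξ):
  A: 67.8 − 1(44.6) = 23.2
  B: 0 + 1(44.6) = 44.6
Total out = 67.8 mol/s; y_A = 23.2 / 67.8 = 0.3422.

0.342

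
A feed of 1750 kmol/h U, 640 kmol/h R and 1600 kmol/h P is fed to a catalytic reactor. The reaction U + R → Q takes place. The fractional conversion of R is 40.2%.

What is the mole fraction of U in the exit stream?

0.4

R reacted = 0.402 × 640 = 257.3 kmol/h; ν_R = −1, so ξ = 257.3/1 = 257.3 kmol/h.
Outlet amounts (n = n₀ + ν ξ):
  U: 1750 − 1(257.3) = 1493
  R: 640 − 1(257.3) = 382.7
  Q: 0 + 1(257.3) = 257.3
  P: 1600 (inert)
Total out = 3733 kmol/h; y_U = 1493 / 3733 = 0.3999.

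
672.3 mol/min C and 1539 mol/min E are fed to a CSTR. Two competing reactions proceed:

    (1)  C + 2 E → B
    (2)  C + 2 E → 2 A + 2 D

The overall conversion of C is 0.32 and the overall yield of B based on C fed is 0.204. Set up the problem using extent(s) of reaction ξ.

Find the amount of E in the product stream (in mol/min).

1110 mol/min

Yield of B: 1ξ₁ / 672.3 = 0.204 → ξ₁ = 137.1 mol/min.
Conversion of C: 1ξ₁ + 1ξ₂ = 0.32 × 672.3 = 215.1 → ξ₂ = 77.99 mol/min.
Outlet amounts (n = n₀ + Σ ν·ξ):
  C: 672.3 − 1(137.1) − 1(77.99) = 457.2
  E: 1539 − 2(137.1) − 2(77.99) = 1109
  B: 0 + 1(137.1) = 137.1
  A: 0 + 2(77.99) = 156
  D: 0 + 2(77.99) = 156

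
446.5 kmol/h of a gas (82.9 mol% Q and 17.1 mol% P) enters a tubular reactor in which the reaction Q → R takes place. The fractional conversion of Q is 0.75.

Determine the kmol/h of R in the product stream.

278 kmol/h

Q reacted = 0.75 × 370.1 = 277.6 kmol/h; ν_Q = −1, so ξ = 277.6/1 = 277.6 kmol/h.
Outlet amounts (n = n₀ + ν ξ):
  Q: 370.1 − 1(277.6) = 92.54
  R: 0 + 1(277.6) = 277.6
  P: 76.35 (inert)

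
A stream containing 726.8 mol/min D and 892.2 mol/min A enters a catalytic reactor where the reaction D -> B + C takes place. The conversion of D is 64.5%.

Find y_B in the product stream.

0.225

D reacted = 0.645 × 726.8 = 468.8 mol/min; ν_D = −1, so ξ = 468.8/1 = 468.8 mol/min.
Outlet amounts (n = n₀ + ν ξ):
  D: 726.8 − 1(468.8) = 258
  B: 0 + 1(468.8) = 468.8
  C: 0 + 1(468.8) = 468.8
  A: 892.2 (inert)
Total out = 2088 mol/min; y_B = 468.8 / 2088 = 0.2245.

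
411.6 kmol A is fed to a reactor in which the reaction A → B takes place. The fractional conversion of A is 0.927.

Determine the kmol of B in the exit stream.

382 kmol

A reacted = 0.927 × 411.6 = 381.6 kmol; ν_A = −1, so ξ = 381.6/1 = 381.6 kmol.
Outlet amounts (n = n₀ + ν ξ):
  A: 411.6 − 1(381.6) = 30.05
  B: 0 + 1(381.6) = 381.6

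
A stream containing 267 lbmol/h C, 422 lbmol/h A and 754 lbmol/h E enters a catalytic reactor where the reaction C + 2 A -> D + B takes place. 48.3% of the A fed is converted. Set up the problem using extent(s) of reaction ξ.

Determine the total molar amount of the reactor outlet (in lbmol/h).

1340 lbmol/h

A reacted = 0.483 × 422 = 203.8 lbmol/h; ν_A = −2, so ξ = 203.8/2 = 101.9 lbmol/h.
Outlet amounts (n = n₀ + ν ξ):
  C: 267 − 1(101.9) = 165.1
  A: 422 − 2(101.9) = 218.2
  D: 0 + 1(101.9) = 101.9
  B: 0 + 1(101.9) = 101.9
  E: 754 (inert)
Total out = 165.1 + 218.2 + 101.9 + 101.9 + 754 = 1341 lbmol/h.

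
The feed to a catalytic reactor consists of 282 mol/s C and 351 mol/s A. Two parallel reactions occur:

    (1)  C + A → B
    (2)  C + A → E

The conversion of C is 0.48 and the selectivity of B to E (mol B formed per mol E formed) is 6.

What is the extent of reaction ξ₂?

Conversion of C: C consumed = 0.48 × 282 = 135.4 mol/s = 1ξ₁ + 1ξ₂.
Selectivity: 1ξ₁ / (1ξ₂) = 6 → ξ₁ = 6 ξ₂.
Substitute: (1·6 + 1) ξ₂ = 135.4 → ξ₂ = 19.34 mol/s, ξ₁ = 116 mol/s.
Outlet amounts (n = n₀ + Σ ν·ξ):
  C: 282 − 1(116) − 1(19.34) = 146.6
  A: 351 − 1(116) − 1(19.34) = 215.6
  B: 0 + 1(116) = 116
  E: 0 + 1(19.34) = 19.34

ξ₂ = 19.3 mol/s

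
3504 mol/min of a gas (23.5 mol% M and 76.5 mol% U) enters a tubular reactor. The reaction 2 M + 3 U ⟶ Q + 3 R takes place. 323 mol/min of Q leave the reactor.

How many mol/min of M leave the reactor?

For Q: n = n₀ + 1ξ → 323 = 0 + 1ξ, giving ξ = 323 mol/min.
Outlet amounts (n = n₀ + ν ξ):
  M: 823.4 − 2(323) = 177.4
  U: 2681 − 3(323) = 1712
  Q: 0 + 1(323) = 323
  R: 0 + 3(323) = 969

177 mol/min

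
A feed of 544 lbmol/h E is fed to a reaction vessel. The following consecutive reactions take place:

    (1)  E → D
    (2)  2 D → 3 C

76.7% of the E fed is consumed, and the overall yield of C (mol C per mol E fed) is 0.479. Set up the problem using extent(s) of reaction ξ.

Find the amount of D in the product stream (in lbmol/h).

244 lbmol/h

Conversion of E: E consumed = 1ξ₁ = 0.767 × 544 → ξ₁ = 417.2 lbmol/h.
Yield of C: 3ξ₂ / 544 = 0.479 → ξ₂ = 86.86 lbmol/h.
Outlet amounts (n = n₀ + Σ ν·ξ):
  E: 544 − 1(417.2) = 126.8
  D: 0 + 1(417.2) − 2(86.86) = 243.5
  C: 0 + 3(86.86) = 260.6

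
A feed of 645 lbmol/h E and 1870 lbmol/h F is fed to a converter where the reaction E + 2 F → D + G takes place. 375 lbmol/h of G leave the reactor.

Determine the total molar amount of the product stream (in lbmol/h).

For G: n = n₀ + 1ξ → 375 = 0 + 1ξ, giving ξ = 375 lbmol/h.
Outlet amounts (n = n₀ + ν ξ):
  E: 645 − 1(375) = 270
  F: 1870 − 2(375) = 1120
  D: 0 + 1(375) = 375
  G: 0 + 1(375) = 375
Total out = 270 + 1120 + 375 + 375 = 2140 lbmol/h.

2140 lbmol/h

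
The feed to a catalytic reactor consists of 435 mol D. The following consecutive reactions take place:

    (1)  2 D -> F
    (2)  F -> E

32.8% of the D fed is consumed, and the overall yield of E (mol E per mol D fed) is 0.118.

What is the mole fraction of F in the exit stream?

Conversion of D: D consumed = 2ξ₁ = 0.328 × 435 → ξ₁ = 71.34 mol.
Yield of E: 1ξ₂ / 435 = 0.118 → ξ₂ = 51.33 mol.
Outlet amounts (n = n₀ + Σ ν·ξ):
  D: 435 − 2(71.34) = 292.3
  F: 0 + 1(71.34) − 1(51.33) = 20.01
  E: 0 + 1(51.33) = 51.33
Total out = 363.7 mol; y_F = 20.01 / 363.7 = 0.05502.

0.055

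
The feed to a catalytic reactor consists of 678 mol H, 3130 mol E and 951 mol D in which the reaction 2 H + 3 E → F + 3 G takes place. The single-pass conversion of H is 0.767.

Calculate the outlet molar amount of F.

260 mol

H reacted = 0.767 × 678 = 520 mol; ν_H = −2, so ξ = 520/2 = 260 mol.
Outlet amounts (n = n₀ + ν ξ):
  H: 678 − 2(260) = 158
  E: 3130 − 3(260) = 2350
  F: 0 + 1(260) = 260
  G: 0 + 3(260) = 780
  D: 951 (inert)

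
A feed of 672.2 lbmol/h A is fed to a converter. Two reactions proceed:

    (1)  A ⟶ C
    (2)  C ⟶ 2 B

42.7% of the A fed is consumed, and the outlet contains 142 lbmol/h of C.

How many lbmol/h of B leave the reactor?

290 lbmol/h

Conversion of A: A consumed = 1ξ₁ = 0.427 × 672.2 → ξ₁ = 287 lbmol/h.
C balance: n_C = 0 + 1ξ₁ − 1ξ₂ = 142 → ξ₂ = (1·287 − 142)/1 = 145 lbmol/h.
Outlet amounts (n = n₀ + Σ ν·ξ):
  A: 672.2 − 1(287) = 385.2
  C: 0 + 1(287) − 1(145) = 142
  B: 0 + 2(145) = 290.1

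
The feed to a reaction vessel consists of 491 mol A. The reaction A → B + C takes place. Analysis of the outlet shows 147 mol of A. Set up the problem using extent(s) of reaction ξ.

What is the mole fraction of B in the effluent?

0.412

For A: n = n₀ − 1ξ → 147 = 491 − 1ξ, giving ξ = 344 mol.
Outlet amounts (n = n₀ + ν ξ):
  A: 491 − 1(344) = 147
  B: 0 + 1(344) = 344
  C: 0 + 1(344) = 344
Total out = 835 mol; y_B = 344 / 835 = 0.412.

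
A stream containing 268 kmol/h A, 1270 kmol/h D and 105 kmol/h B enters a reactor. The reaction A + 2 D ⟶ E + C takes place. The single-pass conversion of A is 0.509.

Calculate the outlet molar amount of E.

A reacted = 0.509 × 268 = 136.4 kmol/h; ν_A = −1, so ξ = 136.4/1 = 136.4 kmol/h.
Outlet amounts (n = n₀ + ν ξ):
  A: 268 − 1(136.4) = 131.6
  D: 1270 − 2(136.4) = 997.2
  E: 0 + 1(136.4) = 136.4
  C: 0 + 1(136.4) = 136.4
  B: 105 (inert)

136 kmol/h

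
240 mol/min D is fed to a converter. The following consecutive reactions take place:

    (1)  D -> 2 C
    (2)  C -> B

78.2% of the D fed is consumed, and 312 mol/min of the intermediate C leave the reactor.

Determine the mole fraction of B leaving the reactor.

0.148

Conversion of D: D consumed = 1ξ₁ = 0.782 × 240 → ξ₁ = 187.7 mol/min.
C balance: n_C = 0 + 2ξ₁ − 1ξ₂ = 312 → ξ₂ = (2·187.7 − 312)/1 = 63.36 mol/min.
Outlet amounts (n = n₀ + Σ ν·ξ):
  D: 240 − 1(187.7) = 52.32
  C: 0 + 2(187.7) − 1(63.36) = 312
  B: 0 + 1(63.36) = 63.36
Total out = 427.7 mol/min; y_B = 63.36 / 427.7 = 0.1481.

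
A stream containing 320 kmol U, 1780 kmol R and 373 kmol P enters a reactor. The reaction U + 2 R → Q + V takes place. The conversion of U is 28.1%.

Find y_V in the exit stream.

U reacted = 0.281 × 320 = 89.92 kmol; ν_U = −1, so ξ = 89.92/1 = 89.92 kmol.
Outlet amounts (n = n₀ + ν ξ):
  U: 320 − 1(89.92) = 230.1
  R: 1780 − 2(89.92) = 1600
  Q: 0 + 1(89.92) = 89.92
  V: 0 + 1(89.92) = 89.92
  P: 373 (inert)
Total out = 2383 kmol; y_V = 89.92 / 2383 = 0.03773.

0.0377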